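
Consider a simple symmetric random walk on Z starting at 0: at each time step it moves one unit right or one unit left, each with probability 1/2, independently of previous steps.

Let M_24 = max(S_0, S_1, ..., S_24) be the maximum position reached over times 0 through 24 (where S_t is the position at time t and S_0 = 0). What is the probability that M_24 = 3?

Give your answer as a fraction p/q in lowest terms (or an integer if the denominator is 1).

Answer: 245157/2097152

Derivation:
Let M_24 = max(S_0,...,S_24). Use the reflection principle: for j ≥ 1, #{paths with M_24 ≥ j} = #{S_24 ≥ j} + #{S_24 ≥ j+1}.
By reflection, #{M_24 ≥ 3} = #{S_24 ≥ 3} + #{S_24 ≥ 4} = 4540386 + 4540386 = 9080772.
#{M_24 ≥ 4} = #{S_24 ≥ 4} + #{S_24 ≥ 5} = 4540386 + 2579130 = 7119516.
#{M_24 = 3} = 9080772 - 7119516 = 1961256.
P(M_24 = 3) = 1961256/16777216 = 245157/2097152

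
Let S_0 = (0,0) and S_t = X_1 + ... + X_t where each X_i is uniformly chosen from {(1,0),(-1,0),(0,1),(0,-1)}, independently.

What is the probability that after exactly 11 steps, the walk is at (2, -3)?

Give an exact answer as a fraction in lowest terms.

Let h be the number of horizontal steps (so 11-h are vertical). To end at (2,-3) need (h+2)/2 right-steps and ((11-h)-3)/2 up-steps.
Sum over h with 2 ≤ h ≤ 8, h ≡ 0 (mod 2), 11-h ≡ 1 (mod 2):
h=2: C(11,2)·C(2,2)·C(9,3) = 55·1·84 = 4620
h=4: C(11,4)·C(4,3)·C(7,2) = 330·4·21 = 27720
h=6: C(11,6)·C(6,4)·C(5,1) = 462·15·5 = 34650
h=8: C(11,8)·C(8,5)·C(3,0) = 165·56·1 = 9240
Total favorable: 76230
Total paths: 4^11 = 4194304
P = 76230/4194304 = 38115/2097152

Answer: 38115/2097152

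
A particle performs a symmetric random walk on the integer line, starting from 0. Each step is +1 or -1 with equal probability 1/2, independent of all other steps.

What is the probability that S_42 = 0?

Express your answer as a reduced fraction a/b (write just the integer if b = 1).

To return to 0 after 42 steps: need exactly 21 steps of +1 and 21 of -1.
Favorable paths: C(42,21) = 538257874440
Total paths: 2^42 = 4398046511104
P = 538257874440/4398046511104 = 67282234305/549755813888

Answer: 67282234305/549755813888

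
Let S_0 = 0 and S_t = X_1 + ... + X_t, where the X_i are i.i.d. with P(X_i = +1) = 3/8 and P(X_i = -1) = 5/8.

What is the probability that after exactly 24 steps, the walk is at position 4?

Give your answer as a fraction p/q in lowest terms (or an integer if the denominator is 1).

To reach position 4 after 24 steps: need 14 steps of +1 and 10 steps of -1.
Number of such sequences: C(24,14) = 1961256
Each has probability (3/8)^14 · (5/8)^10 = 46708681640625/4722366482869645213696
P = 1961256 · 46708681640625/4722366482869645213696 = 11450960264970703125/590295810358705651712

Answer: 11450960264970703125/590295810358705651712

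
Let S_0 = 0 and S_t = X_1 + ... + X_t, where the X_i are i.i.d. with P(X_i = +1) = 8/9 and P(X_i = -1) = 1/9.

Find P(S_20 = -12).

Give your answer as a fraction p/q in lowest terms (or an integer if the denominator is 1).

Answer: 6615040/4052555153018976267

Derivation:
To reach position -12 after 20 steps: need 4 steps of +1 and 16 steps of -1.
Number of such sequences: C(20,4) = 4845
Each has probability (8/9)^4 · (1/9)^16 = 4096/12157665459056928801
P = 4845 · 4096/12157665459056928801 = 6615040/4052555153018976267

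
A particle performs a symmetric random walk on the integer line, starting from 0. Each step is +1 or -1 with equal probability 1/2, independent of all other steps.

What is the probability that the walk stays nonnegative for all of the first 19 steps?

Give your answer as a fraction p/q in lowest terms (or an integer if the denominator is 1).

Answer: 46189/262144

Derivation:
Let f(t,s) = #length-t paths at position s with S_1..S_t all ≥ 0.
f(t,s) = f(t-1,s-1) + f(t-1,s+1) for s ≥ 0; f(t,s) = 0 for s < 0.
t=0: f(0,0)=1
t=1: f(1,1)=1
t=2: f(2,0)=1 f(2,2)=1
t=3: f(3,1)=2 f(3,3)=1
t=4: f(4,0)=2 f(4,2)=3 f(4,4)=1
t=5: f(5,1)=5 f(5,3)=4 f(5,5)=1
t=6: f(6,0)=5 f(6,2)=9 f(6,4)=5 f(6,6)=1
t=7: f(7,1)=14 f(7,3)=14 f(7,5)=6 f(7,7)=1
t=8: f(8,0)=14 f(8,2)=28 f(8,4)=20 f(8,6)=7 f(8,8)=1
t=9: f(9,1)=42 f(9,3)=48 f(9,5)=27 f(9,7)=8 f(9,9)=1
t=10: f(10,0)=42 f(10,2)=90 f(10,4)=75 f(10,6)=35 f(10,8)=9 f(10,10)=1
t=11: f(11,1)=132 f(11,3)=165 f(11,5)=110 f(11,7)=44 f(11,9)=10 f(11,11)=1
t=12: f(12,0)=132 f(12,2)=297 f(12,4)=275 f(12,6)=154 f(12,8)=54 f(12,10)=11 f(12,12)=1
t=13: f(13,1)=429 f(13,3)=572 f(13,5)=429 f(13,7)=208 f(13,9)=65 f(13,11)=12 f(13,13)=1
t=14: f(14,0)=429 f(14,2)=1001 f(14,4)=1001 f(14,6)=637 f(14,8)=273 f(14,10)=77 f(14,12)=13 f(14,14)=1
t=15: f(15,1)=1430 f(15,3)=2002 f(15,5)=1638 f(15,7)=910 f(15,9)=350 f(15,11)=90 f(15,13)=14 f(15,15)=1
t=16: f(16,0)=1430 f(16,2)=3432 f(16,4)=3640 f(16,6)=2548 f(16,8)=1260 f(16,10)=440 f(16,12)=104 f(16,14)=15 f(16,16)=1
t=17: f(17,1)=4862 f(17,3)=7072 f(17,5)=6188 f(17,7)=3808 f(17,9)=1700 f(17,11)=544 f(17,13)=119 f(17,15)=16 f(17,17)=1
t=18: f(18,0)=4862 f(18,2)=11934 f(18,4)=13260 f(18,6)=9996 f(18,8)=5508 f(18,10)=2244 f(18,12)=663 f(18,14)=135 f(18,16)=17 f(18,18)=1
t=19: f(19,1)=16796 f(19,3)=25194 f(19,5)=23256 f(19,7)=15504 f(19,9)=7752 f(19,11)=2907 f(19,13)=798 f(19,15)=152 f(19,17)=18 f(19,19)=1
Σ_s f(19,s) = 92378
P = 92378/524288 = 46189/262144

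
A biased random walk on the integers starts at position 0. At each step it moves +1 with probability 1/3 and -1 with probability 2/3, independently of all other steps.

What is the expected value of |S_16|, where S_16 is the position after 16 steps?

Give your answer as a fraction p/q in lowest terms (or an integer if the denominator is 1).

Answer: 80595056/14348907

Derivation:
S_16 takes values m ≡ 0 (mod 2) with |m| ≤ 16; P(S_16=m) = C(16,(16+m)/2) · (1/3)^((16+m)/2) · (2/3)^((16-m)/2).
Distribution: P(S=-16)=65536/43046721, P(S=-14)=524288/43046721, P(S=-12)=655360/14348907, P(S=-10)=4587520/43046721, P(S=-8)=7454720/43046721, P(S=-6)=2981888/14348907, P(S=-4)=8200192/43046721, P(S=-2)=5857280/43046721, P(S=0)=366080/4782969, P(S=2)=1464320/43046721, P(S=4)=512512/43046721, P(S=6)=46592/14348907, P(S=8)=29120/43046721, P(S=10)=4480/43046721, P(S=12)=160/14348907, P(S=14)=32/43046721, P(S=16)=1/43046721
E[|S_16|] = Σ_m |m|·P(S_16=m) = 80595056/14348907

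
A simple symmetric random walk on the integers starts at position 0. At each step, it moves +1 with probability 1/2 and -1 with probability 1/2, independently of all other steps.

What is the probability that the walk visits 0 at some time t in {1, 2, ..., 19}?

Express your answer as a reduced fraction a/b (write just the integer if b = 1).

Answer: 53381/65536

Derivation:
Count via complement. Let g(t,s) = #length-t paths at position s with S_1..S_t all ≠ 0.
g(t,s) = g(t-1,s-1) + g(t-1,s+1) for s ≠ 0; g(t,0) = 0.
t=0: g(0,0)=1
t=1: g(1,-1)=1 g(1,1)=1
t=2: g(2,-2)=1 g(2,2)=1
t=3: g(3,-3)=1 g(3,-1)=1 g(3,1)=1 g(3,3)=1
t=4: g(4,-4)=1 g(4,-2)=2 g(4,2)=2 g(4,4)=1
t=5: g(5,-5)=1 g(5,-3)=3 g(5,-1)=2 g(5,1)=2 g(5,3)=3 g(5,5)=1
t=6: g(6,-6)=1 g(6,-4)=4 g(6,-2)=5 g(6,2)=5 g(6,4)=4 g(6,6)=1
t=7: g(7,-7)=1 g(7,-5)=5 g(7,-3)=9 g(7,-1)=5 g(7,1)=5 g(7,3)=9 g(7,5)=5 g(7,7)=1
t=8: g(8,-8)=1 g(8,-6)=6 g(8,-4)=14 g(8,-2)=14 g(8,2)=14 g(8,4)=14 g(8,6)=6 g(8,8)=1
t=9: g(9,-9)=1 g(9,-7)=7 g(9,-5)=20 g(9,-3)=28 g(9,-1)=14 g(9,1)=14 g(9,3)=28 g(9,5)=20 g(9,7)=7 g(9,9)=1
t=10: g(10,-10)=1 g(10,-8)=8 g(10,-6)=27 g(10,-4)=48 g(10,-2)=42 g(10,2)=42 g(10,4)=48 g(10,6)=27 g(10,8)=8 g(10,10)=1
t=11: g(11,-11)=1 g(11,-9)=9 g(11,-7)=35 g(11,-5)=75 g(11,-3)=90 g(11,-1)=42 g(11,1)=42 g(11,3)=90 g(11,5)=75 g(11,7)=35 g(11,9)=9 g(11,11)=1
t=12: g(12,-12)=1 g(12,-10)=10 g(12,-8)=44 g(12,-6)=110 g(12,-4)=165 g(12,-2)=132 g(12,2)=132 g(12,4)=165 g(12,6)=110 g(12,8)=44 g(12,10)=10 g(12,12)=1
t=13: g(13,-13)=1 g(13,-11)=11 g(13,-9)=54 g(13,-7)=154 g(13,-5)=275 g(13,-3)=297 g(13,-1)=132 g(13,1)=132 g(13,3)=297 g(13,5)=275 g(13,7)=154 g(13,9)=54 g(13,11)=11 g(13,13)=1
t=14: g(14,-14)=1 g(14,-12)=12 g(14,-10)=65 g(14,-8)=208 g(14,-6)=429 g(14,-4)=572 g(14,-2)=429 g(14,2)=429 g(14,4)=572 g(14,6)=429 g(14,8)=208 g(14,10)=65 g(14,12)=12 g(14,14)=1
t=15: g(15,-15)=1 g(15,-13)=13 g(15,-11)=77 g(15,-9)=273 g(15,-7)=637 g(15,-5)=1001 g(15,-3)=1001 g(15,-1)=429 g(15,1)=429 g(15,3)=1001 g(15,5)=1001 g(15,7)=637 g(15,9)=273 g(15,11)=77 g(15,13)=13 g(15,15)=1
t=16: g(16,-16)=1 g(16,-14)=14 g(16,-12)=90 g(16,-10)=350 g(16,-8)=910 g(16,-6)=1638 g(16,-4)=2002 g(16,-2)=1430 g(16,2)=1430 g(16,4)=2002 g(16,6)=1638 g(16,8)=910 g(16,10)=350 g(16,12)=90 g(16,14)=14 g(16,16)=1
t=17: g(17,-17)=1 g(17,-15)=15 g(17,-13)=104 g(17,-11)=440 g(17,-9)=1260 g(17,-7)=2548 g(17,-5)=3640 g(17,-3)=3432 g(17,-1)=1430 g(17,1)=1430 g(17,3)=3432 g(17,5)=3640 g(17,7)=2548 g(17,9)=1260 g(17,11)=440 g(17,13)=104 g(17,15)=15 g(17,17)=1
t=18: g(18,-18)=1 g(18,-16)=16 g(18,-14)=119 g(18,-12)=544 g(18,-10)=1700 g(18,-8)=3808 g(18,-6)=6188 g(18,-4)=7072 g(18,-2)=4862 g(18,2)=4862 g(18,4)=7072 g(18,6)=6188 g(18,8)=3808 g(18,10)=1700 g(18,12)=544 g(18,14)=119 g(18,16)=16 g(18,18)=1
t=19: g(19,-19)=1 g(19,-17)=17 g(19,-15)=135 g(19,-13)=663 g(19,-11)=2244 g(19,-9)=5508 g(19,-7)=9996 g(19,-5)=13260 g(19,-3)=11934 g(19,-1)=4862 g(19,1)=4862 g(19,3)=11934 g(19,5)=13260 g(19,7)=9996 g(19,9)=5508 g(19,11)=2244 g(19,13)=663 g(19,15)=135 g(19,17)=17 g(19,19)=1
Paths never hitting 0: Σ_s g(19,s) = 97240
Paths hitting 0: 2^19 - 97240 = 427048
P = 427048/524288 = 53381/65536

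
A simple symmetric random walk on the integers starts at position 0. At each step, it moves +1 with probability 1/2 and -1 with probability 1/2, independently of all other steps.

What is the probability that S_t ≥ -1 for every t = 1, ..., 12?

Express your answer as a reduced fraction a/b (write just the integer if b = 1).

Answer: 429/1024

Derivation:
Let f(t,s) = #length-t paths at position s with S_1..S_t all ≥ -1.
f(t,s) = f(t-1,s-1) + f(t-1,s+1) for s ≥ -1; f(t,s) = 0 for s < -1.
t=0: f(0,0)=1
t=1: f(1,-1)=1 f(1,1)=1
t=2: f(2,0)=2 f(2,2)=1
t=3: f(3,-1)=2 f(3,1)=3 f(3,3)=1
t=4: f(4,0)=5 f(4,2)=4 f(4,4)=1
t=5: f(5,-1)=5 f(5,1)=9 f(5,3)=5 f(5,5)=1
t=6: f(6,0)=14 f(6,2)=14 f(6,4)=6 f(6,6)=1
t=7: f(7,-1)=14 f(7,1)=28 f(7,3)=20 f(7,5)=7 f(7,7)=1
t=8: f(8,0)=42 f(8,2)=48 f(8,4)=27 f(8,6)=8 f(8,8)=1
t=9: f(9,-1)=42 f(9,1)=90 f(9,3)=75 f(9,5)=35 f(9,7)=9 f(9,9)=1
t=10: f(10,0)=132 f(10,2)=165 f(10,4)=110 f(10,6)=44 f(10,8)=10 f(10,10)=1
t=11: f(11,-1)=132 f(11,1)=297 f(11,3)=275 f(11,5)=154 f(11,7)=54 f(11,9)=11 f(11,11)=1
t=12: f(12,0)=429 f(12,2)=572 f(12,4)=429 f(12,6)=208 f(12,8)=65 f(12,10)=12 f(12,12)=1
Σ_s f(12,s) = 1716
P = 1716/4096 = 429/1024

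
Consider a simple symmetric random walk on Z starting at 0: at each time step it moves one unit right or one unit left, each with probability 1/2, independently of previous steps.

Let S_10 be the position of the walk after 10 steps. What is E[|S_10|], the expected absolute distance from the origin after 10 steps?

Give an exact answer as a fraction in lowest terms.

Answer: 315/128

Derivation:
S_10 takes values m ≡ 0 (mod 2) with |m| ≤ 10; P(S_10=m) = C(10,(10+m)/2)/2^10.
Total paths: 2^10 = 1024
Distribution: P(S=-10)=1/1024, P(S=-8)=10/1024, P(S=-6)=45/1024, P(S=-4)=120/1024, P(S=-2)=210/1024, P(S=0)=252/1024, P(S=2)=210/1024, P(S=4)=120/1024, P(S=6)=45/1024, P(S=8)=10/1024, P(S=10)=1/1024
E[|S_10|] = Σ_m |m|·P(S_10=m) = 2520/1024 = 315/128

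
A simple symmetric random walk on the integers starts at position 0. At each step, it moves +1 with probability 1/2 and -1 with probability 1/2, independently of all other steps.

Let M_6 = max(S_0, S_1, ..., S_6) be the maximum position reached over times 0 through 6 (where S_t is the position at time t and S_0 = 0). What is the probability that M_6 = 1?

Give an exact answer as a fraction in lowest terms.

Answer: 15/64

Derivation:
Let M_6 = max(S_0,...,S_6). Use the reflection principle: for j ≥ 1, #{paths with M_6 ≥ j} = #{S_6 ≥ j} + #{S_6 ≥ j+1}.
By reflection, #{M_6 ≥ 1} = #{S_6 ≥ 1} + #{S_6 ≥ 2} = 22 + 22 = 44.
#{M_6 ≥ 2} = #{S_6 ≥ 2} + #{S_6 ≥ 3} = 22 + 7 = 29.
#{M_6 = 1} = 44 - 29 = 15.
P(M_6 = 1) = 15/64 = 15/64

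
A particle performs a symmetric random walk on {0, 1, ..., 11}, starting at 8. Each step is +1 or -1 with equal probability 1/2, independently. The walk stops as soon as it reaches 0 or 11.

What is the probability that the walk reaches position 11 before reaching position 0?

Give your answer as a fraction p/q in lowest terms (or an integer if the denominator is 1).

Symmetric walk (p = 1/2): the harmonic-function argument gives P(hit 11 before 0 | start at 8) = a/N.
P = 8/11 = 8/11

Answer: 8/11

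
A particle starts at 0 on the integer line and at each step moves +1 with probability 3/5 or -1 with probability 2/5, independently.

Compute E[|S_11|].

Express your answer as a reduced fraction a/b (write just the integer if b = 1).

Answer: 31585367/9765625

Derivation:
S_11 takes values m ≡ 1 (mod 2) with |m| ≤ 11; P(S_11=m) = C(11,(11+m)/2) · (3/5)^((11+m)/2) · (2/5)^((11-m)/2).
Distribution: P(S=-11)=2048/48828125, P(S=-9)=33792/48828125, P(S=-7)=50688/9765625, P(S=-5)=228096/9765625, P(S=-3)=684288/9765625, P(S=-1)=7185024/48828125, P(S=1)=10777536/48828125, P(S=3)=2309472/9765625, P(S=5)=1732104/9765625, P(S=7)=866052/9765625, P(S=9)=1299078/48828125, P(S=11)=177147/48828125
E[|S_11|] = Σ_m |m|·P(S_11=m) = 31585367/9765625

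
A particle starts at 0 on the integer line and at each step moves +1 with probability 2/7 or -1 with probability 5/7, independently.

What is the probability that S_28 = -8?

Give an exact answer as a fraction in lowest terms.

To reach position -8 after 28 steps: need 10 steps of +1 and 18 steps of -1.
Number of such sequences: C(28,10) = 13123110
Each has probability (2/7)^10 · (5/7)^18 = 3906250000000000/459986536544739960976801
P = 13123110 · 3906250000000000/459986536544739960976801 = 7323164062500000000000/65712362363534280139543

Answer: 7323164062500000000000/65712362363534280139543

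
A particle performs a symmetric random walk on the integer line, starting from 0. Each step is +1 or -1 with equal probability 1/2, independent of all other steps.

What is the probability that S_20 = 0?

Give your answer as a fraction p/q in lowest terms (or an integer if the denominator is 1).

To return to 0 after 20 steps: need exactly 10 steps of +1 and 10 of -1.
Favorable paths: C(20,10) = 184756
Total paths: 2^20 = 1048576
P = 184756/1048576 = 46189/262144

Answer: 46189/262144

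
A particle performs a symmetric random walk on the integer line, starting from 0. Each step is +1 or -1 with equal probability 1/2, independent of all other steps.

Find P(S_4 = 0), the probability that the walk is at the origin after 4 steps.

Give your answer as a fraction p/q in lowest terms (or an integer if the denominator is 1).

Answer: 3/8

Derivation:
To return to 0 after 4 steps: need exactly 2 steps of +1 and 2 of -1.
Favorable paths: C(4,2) = 6
Total paths: 2^4 = 16
P = 6/16 = 3/8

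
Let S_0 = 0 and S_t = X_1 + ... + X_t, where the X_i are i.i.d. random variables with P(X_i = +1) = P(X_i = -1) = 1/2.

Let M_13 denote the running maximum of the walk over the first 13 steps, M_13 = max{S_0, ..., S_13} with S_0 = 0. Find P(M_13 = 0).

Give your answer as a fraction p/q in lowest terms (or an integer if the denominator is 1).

Let M_13 = max(S_0,...,S_13). Use the reflection principle: for j ≥ 1, #{paths with M_13 ≥ j} = #{S_13 ≥ j} + #{S_13 ≥ j+1}.
P(M_13 ≥ 0) = 1 since S_0 = 0, so #{M_13 ≥ 0} = 8192.
#{M_13 ≥ 1} = #{S_13 ≥ 1} + #{S_13 ≥ 2} = 4096 + 2380 = 6476.
#{M_13 = 0} = 8192 - 6476 = 1716.
P(M_13 = 0) = 1716/8192 = 429/2048

Answer: 429/2048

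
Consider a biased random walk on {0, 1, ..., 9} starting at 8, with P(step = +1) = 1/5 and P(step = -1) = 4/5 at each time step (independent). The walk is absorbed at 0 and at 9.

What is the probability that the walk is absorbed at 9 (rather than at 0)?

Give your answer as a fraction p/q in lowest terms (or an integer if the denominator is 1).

Biased walk: p = 1/5, q = 4/5, r = q/p = 4
Gambler's ruin: P(hit 9 before 0 | start at 8) = (1 - r^a)/(1 - r^N)
r^8 = 65536; r^9 = 262144
P = (1 - 65536) / (1 - 262144) = -65535 / -262143 = 21845/87381

Answer: 21845/87381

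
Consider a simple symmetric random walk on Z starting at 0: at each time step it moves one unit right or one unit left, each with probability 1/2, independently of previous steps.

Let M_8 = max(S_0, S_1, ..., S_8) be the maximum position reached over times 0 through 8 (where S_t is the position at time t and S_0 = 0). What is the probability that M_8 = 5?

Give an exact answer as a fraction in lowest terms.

Let M_8 = max(S_0,...,S_8). Use the reflection principle: for j ≥ 1, #{paths with M_8 ≥ j} = #{S_8 ≥ j} + #{S_8 ≥ j+1}.
By reflection, #{M_8 ≥ 5} = #{S_8 ≥ 5} + #{S_8 ≥ 6} = 9 + 9 = 18.
#{M_8 ≥ 6} = #{S_8 ≥ 6} + #{S_8 ≥ 7} = 9 + 1 = 10.
#{M_8 = 5} = 18 - 10 = 8.
P(M_8 = 5) = 8/256 = 1/32

Answer: 1/32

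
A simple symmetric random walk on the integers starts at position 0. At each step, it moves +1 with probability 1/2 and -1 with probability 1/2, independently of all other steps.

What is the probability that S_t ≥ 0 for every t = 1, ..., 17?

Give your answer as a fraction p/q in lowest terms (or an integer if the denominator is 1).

Let f(t,s) = #length-t paths at position s with S_1..S_t all ≥ 0.
f(t,s) = f(t-1,s-1) + f(t-1,s+1) for s ≥ 0; f(t,s) = 0 for s < 0.
t=0: f(0,0)=1
t=1: f(1,1)=1
t=2: f(2,0)=1 f(2,2)=1
t=3: f(3,1)=2 f(3,3)=1
t=4: f(4,0)=2 f(4,2)=3 f(4,4)=1
t=5: f(5,1)=5 f(5,3)=4 f(5,5)=1
t=6: f(6,0)=5 f(6,2)=9 f(6,4)=5 f(6,6)=1
t=7: f(7,1)=14 f(7,3)=14 f(7,5)=6 f(7,7)=1
t=8: f(8,0)=14 f(8,2)=28 f(8,4)=20 f(8,6)=7 f(8,8)=1
t=9: f(9,1)=42 f(9,3)=48 f(9,5)=27 f(9,7)=8 f(9,9)=1
t=10: f(10,0)=42 f(10,2)=90 f(10,4)=75 f(10,6)=35 f(10,8)=9 f(10,10)=1
t=11: f(11,1)=132 f(11,3)=165 f(11,5)=110 f(11,7)=44 f(11,9)=10 f(11,11)=1
t=12: f(12,0)=132 f(12,2)=297 f(12,4)=275 f(12,6)=154 f(12,8)=54 f(12,10)=11 f(12,12)=1
t=13: f(13,1)=429 f(13,3)=572 f(13,5)=429 f(13,7)=208 f(13,9)=65 f(13,11)=12 f(13,13)=1
t=14: f(14,0)=429 f(14,2)=1001 f(14,4)=1001 f(14,6)=637 f(14,8)=273 f(14,10)=77 f(14,12)=13 f(14,14)=1
t=15: f(15,1)=1430 f(15,3)=2002 f(15,5)=1638 f(15,7)=910 f(15,9)=350 f(15,11)=90 f(15,13)=14 f(15,15)=1
t=16: f(16,0)=1430 f(16,2)=3432 f(16,4)=3640 f(16,6)=2548 f(16,8)=1260 f(16,10)=440 f(16,12)=104 f(16,14)=15 f(16,16)=1
t=17: f(17,1)=4862 f(17,3)=7072 f(17,5)=6188 f(17,7)=3808 f(17,9)=1700 f(17,11)=544 f(17,13)=119 f(17,15)=16 f(17,17)=1
Σ_s f(17,s) = 24310
P = 24310/131072 = 12155/65536

Answer: 12155/65536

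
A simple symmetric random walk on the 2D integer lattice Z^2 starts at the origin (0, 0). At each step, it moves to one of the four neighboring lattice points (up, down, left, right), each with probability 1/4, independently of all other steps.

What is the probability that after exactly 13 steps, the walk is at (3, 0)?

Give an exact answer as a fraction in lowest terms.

Let h be the number of horizontal steps (so 13-h are vertical). To end at (3,0) need (h+3)/2 right-steps and ((13-h)+0)/2 up-steps.
Sum over h with 3 ≤ h ≤ 13, h ≡ 1 (mod 2), 13-h ≡ 0 (mod 2):
h=3: C(13,3)·C(3,3)·C(10,5) = 286·1·252 = 72072
h=5: C(13,5)·C(5,4)·C(8,4) = 1287·5·70 = 450450
h=7: C(13,7)·C(7,5)·C(6,3) = 1716·21·20 = 720720
h=9: C(13,9)·C(9,6)·C(4,2) = 715·84·6 = 360360
h=11: C(13,11)·C(11,7)·C(2,1) = 78·330·2 = 51480
h=13: C(13,13)·C(13,8)·C(0,0) = 1·1287·1 = 1287
Total favorable: 1656369
Total paths: 4^13 = 67108864
P = 1656369/67108864 = 1656369/67108864

Answer: 1656369/67108864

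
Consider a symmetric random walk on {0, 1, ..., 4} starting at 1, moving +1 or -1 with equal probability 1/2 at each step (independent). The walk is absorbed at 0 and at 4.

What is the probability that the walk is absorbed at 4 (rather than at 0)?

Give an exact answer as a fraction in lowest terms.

Symmetric walk (p = 1/2): the harmonic-function argument gives P(hit 4 before 0 | start at 1) = a/N.
P = 1/4 = 1/4

Answer: 1/4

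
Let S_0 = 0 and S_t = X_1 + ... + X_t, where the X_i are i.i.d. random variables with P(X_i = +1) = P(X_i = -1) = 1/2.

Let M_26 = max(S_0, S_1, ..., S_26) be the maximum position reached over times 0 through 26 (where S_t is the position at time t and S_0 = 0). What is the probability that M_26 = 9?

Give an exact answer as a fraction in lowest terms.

Let M_26 = max(S_0,...,S_26). Use the reflection principle: for j ≥ 1, #{paths with M_26 ≥ j} = #{S_26 ≥ j} + #{S_26 ≥ j+1}.
By reflection, #{M_26 ≥ 9} = #{S_26 ≥ 9} + #{S_26 ≥ 10} = 2533987 + 2533987 = 5067974.
#{M_26 ≥ 10} = #{S_26 ≥ 10} + #{S_26 ≥ 11} = 2533987 + 971712 = 3505699.
#{M_26 = 9} = 5067974 - 3505699 = 1562275.
P(M_26 = 9) = 1562275/67108864 = 1562275/67108864

Answer: 1562275/67108864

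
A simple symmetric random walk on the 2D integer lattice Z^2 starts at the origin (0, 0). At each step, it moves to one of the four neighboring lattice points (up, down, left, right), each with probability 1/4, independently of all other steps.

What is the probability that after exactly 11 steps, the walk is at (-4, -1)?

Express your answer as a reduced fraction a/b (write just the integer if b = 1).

Let h be the number of horizontal steps (so 11-h are vertical). To end at (-4,-1) need (h-4)/2 right-steps and ((11-h)-1)/2 up-steps.
Sum over h with 4 ≤ h ≤ 10, h ≡ 0 (mod 2), 11-h ≡ 1 (mod 2):
h=4: C(11,4)·C(4,0)·C(7,3) = 330·1·35 = 11550
h=6: C(11,6)·C(6,1)·C(5,2) = 462·6·10 = 27720
h=8: C(11,8)·C(8,2)·C(3,1) = 165·28·3 = 13860
h=10: C(11,10)·C(10,3)·C(1,0) = 11·120·1 = 1320
Total favorable: 54450
Total paths: 4^11 = 4194304
P = 54450/4194304 = 27225/2097152

Answer: 27225/2097152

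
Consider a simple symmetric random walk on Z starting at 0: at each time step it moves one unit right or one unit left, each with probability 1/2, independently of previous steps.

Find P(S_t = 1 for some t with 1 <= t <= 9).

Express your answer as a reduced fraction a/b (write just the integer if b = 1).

Count via complement. Let g(t,s) = #length-t paths at position s with S_1..S_t all ≠ 1.
g(t,s) = g(t-1,s-1) + g(t-1,s+1) for s ≠ 1; g(t,1) = 0.
t=0: g(0,0)=1
t=1: g(1,-1)=1
t=2: g(2,-2)=1 g(2,0)=1
t=3: g(3,-3)=1 g(3,-1)=2
t=4: g(4,-4)=1 g(4,-2)=3 g(4,0)=2
t=5: g(5,-5)=1 g(5,-3)=4 g(5,-1)=5
t=6: g(6,-6)=1 g(6,-4)=5 g(6,-2)=9 g(6,0)=5
t=7: g(7,-7)=1 g(7,-5)=6 g(7,-3)=14 g(7,-1)=14
t=8: g(8,-8)=1 g(8,-6)=7 g(8,-4)=20 g(8,-2)=28 g(8,0)=14
t=9: g(9,-9)=1 g(9,-7)=8 g(9,-5)=27 g(9,-3)=48 g(9,-1)=42
Paths never hitting 1: Σ_s g(9,s) = 126
Paths hitting 1: 2^9 - 126 = 386
P = 386/512 = 193/256

Answer: 193/256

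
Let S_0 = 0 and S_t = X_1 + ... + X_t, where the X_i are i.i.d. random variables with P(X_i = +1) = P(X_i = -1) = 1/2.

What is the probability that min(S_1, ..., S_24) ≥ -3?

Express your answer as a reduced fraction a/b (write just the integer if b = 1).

Let f(t,s) = #length-t paths at position s with S_1..S_t all ≥ -3.
f(t,s) = f(t-1,s-1) + f(t-1,s+1) for s ≥ -3; f(t,s) = 0 for s < -3.
t=0: f(0,0)=1
t=1: f(1,-1)=1 f(1,1)=1
t=2: f(2,-2)=1 f(2,0)=2 f(2,2)=1
t=3: f(3,-3)=1 f(3,-1)=3 f(3,1)=3 f(3,3)=1
t=4: f(4,-2)=4 f(4,0)=6 f(4,2)=4 f(4,4)=1
t=5: f(5,-3)=4 f(5,-1)=10 f(5,1)=10 f(5,3)=5 f(5,5)=1
t=6: f(6,-2)=14 f(6,0)=20 f(6,2)=15 f(6,4)=6 f(6,6)=1
t=7: f(7,-3)=14 f(7,-1)=34 f(7,1)=35 f(7,3)=21 f(7,5)=7 f(7,7)=1
t=8: f(8,-2)=48 f(8,0)=69 f(8,2)=56 f(8,4)=28 f(8,6)=8 f(8,8)=1
t=9: f(9,-3)=48 f(9,-1)=117 f(9,1)=125 f(9,3)=84 f(9,5)=36 f(9,7)=9 f(9,9)=1
t=10: f(10,-2)=165 f(10,0)=242 f(10,2)=209 f(10,4)=120 f(10,6)=45 f(10,8)=10 f(10,10)=1
t=11: f(11,-3)=165 f(11,-1)=407 f(11,1)=451 f(11,3)=329 f(11,5)=165 f(11,7)=55 f(11,9)=11 f(11,11)=1
t=12: f(12,-2)=572 f(12,0)=858 f(12,2)=780 f(12,4)=494 f(12,6)=220 f(12,8)=66 f(12,10)=12 f(12,12)=1
t=13: f(13,-3)=572 f(13,-1)=1430 f(13,1)=1638 f(13,3)=1274 f(13,5)=714 f(13,7)=286 f(13,9)=78 f(13,11)=13 f(13,13)=1
t=14: f(14,-2)=2002 f(14,0)=3068 f(14,2)=2912 f(14,4)=1988 f(14,6)=1000 f(14,8)=364 f(14,10)=91 f(14,12)=14 f(14,14)=1
t=15: f(15,-3)=2002 f(15,-1)=5070 f(15,1)=5980 f(15,3)=4900 f(15,5)=2988 f(15,7)=1364 f(15,9)=455 f(15,11)=105 f(15,13)=15 f(15,15)=1
t=16: f(16,-2)=7072 f(16,0)=11050 f(16,2)=10880 f(16,4)=7888 f(16,6)=4352 f(16,8)=1819 f(16,10)=560 f(16,12)=120 f(16,14)=16 f(16,16)=1
t=17: f(17,-3)=7072 f(17,-1)=18122 f(17,1)=21930 f(17,3)=18768 f(17,5)=12240 f(17,7)=6171 f(17,9)=2379 f(17,11)=680 f(17,13)=136 f(17,15)=17 f(17,17)=1
t=18: f(18,-2)=25194 f(18,0)=40052 f(18,2)=40698 f(18,4)=31008 f(18,6)=18411 f(18,8)=8550 f(18,10)=3059 f(18,12)=816 f(18,14)=153 f(18,16)=18 f(18,18)=1
t=19: f(19,-3)=25194 f(19,-1)=65246 f(19,1)=80750 f(19,3)=71706 f(19,5)=49419 f(19,7)=26961 f(19,9)=11609 f(19,11)=3875 f(19,13)=969 f(19,15)=171 f(19,17)=19 f(19,19)=1
t=20: f(20,-2)=90440 f(20,0)=145996 f(20,2)=152456 f(20,4)=121125 f(20,6)=76380 f(20,8)=38570 f(20,10)=15484 f(20,12)=4844 f(20,14)=1140 f(20,16)=190 f(20,18)=20 f(20,20)=1
t=21: f(21,-3)=90440 f(21,-1)=236436 f(21,1)=298452 f(21,3)=273581 f(21,5)=197505 f(21,7)=114950 f(21,9)=54054 f(21,11)=20328 f(21,13)=5984 f(21,15)=1330 f(21,17)=210 f(21,19)=21 f(21,21)=1
t=22: f(22,-2)=326876 f(22,0)=534888 f(22,2)=572033 f(22,4)=471086 f(22,6)=312455 f(22,8)=169004 f(22,10)=74382 f(22,12)=26312 f(22,14)=7314 f(22,16)=1540 f(22,18)=231 f(22,20)=22 f(22,22)=1
t=23: f(23,-3)=326876 f(23,-1)=861764 f(23,1)=1106921 f(23,3)=1043119 f(23,5)=783541 f(23,7)=481459 f(23,9)=243386 f(23,11)=100694 f(23,13)=33626 f(23,15)=8854 f(23,17)=1771 f(23,19)=253 f(23,21)=23 f(23,23)=1
t=24: f(24,-2)=1188640 f(24,0)=1968685 f(24,2)=2150040 f(24,4)=1826660 f(24,6)=1265000 f(24,8)=724845 f(24,10)=344080 f(24,12)=134320 f(24,14)=42480 f(24,16)=10625 f(24,18)=2024 f(24,20)=276 f(24,22)=24 f(24,24)=1
Σ_s f(24,s) = 9657700
P = 9657700/16777216 = 2414425/4194304

Answer: 2414425/4194304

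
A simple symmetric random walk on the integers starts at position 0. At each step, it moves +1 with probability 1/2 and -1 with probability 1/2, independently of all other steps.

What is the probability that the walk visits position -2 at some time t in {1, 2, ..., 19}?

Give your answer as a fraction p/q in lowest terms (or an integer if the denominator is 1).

Answer: 84883/131072

Derivation:
Count via complement. Let g(t,s) = #length-t paths at position s with S_1..S_t all ≠ -2.
g(t,s) = g(t-1,s-1) + g(t-1,s+1) for s ≠ -2; g(t,-2) = 0.
t=0: g(0,0)=1
t=1: g(1,-1)=1 g(1,1)=1
t=2: g(2,0)=2 g(2,2)=1
t=3: g(3,-1)=2 g(3,1)=3 g(3,3)=1
t=4: g(4,0)=5 g(4,2)=4 g(4,4)=1
t=5: g(5,-1)=5 g(5,1)=9 g(5,3)=5 g(5,5)=1
t=6: g(6,0)=14 g(6,2)=14 g(6,4)=6 g(6,6)=1
t=7: g(7,-1)=14 g(7,1)=28 g(7,3)=20 g(7,5)=7 g(7,7)=1
t=8: g(8,0)=42 g(8,2)=48 g(8,4)=27 g(8,6)=8 g(8,8)=1
t=9: g(9,-1)=42 g(9,1)=90 g(9,3)=75 g(9,5)=35 g(9,7)=9 g(9,9)=1
t=10: g(10,0)=132 g(10,2)=165 g(10,4)=110 g(10,6)=44 g(10,8)=10 g(10,10)=1
t=11: g(11,-1)=132 g(11,1)=297 g(11,3)=275 g(11,5)=154 g(11,7)=54 g(11,9)=11 g(11,11)=1
t=12: g(12,0)=429 g(12,2)=572 g(12,4)=429 g(12,6)=208 g(12,8)=65 g(12,10)=12 g(12,12)=1
t=13: g(13,-1)=429 g(13,1)=1001 g(13,3)=1001 g(13,5)=637 g(13,7)=273 g(13,9)=77 g(13,11)=13 g(13,13)=1
t=14: g(14,0)=1430 g(14,2)=2002 g(14,4)=1638 g(14,6)=910 g(14,8)=350 g(14,10)=90 g(14,12)=14 g(14,14)=1
t=15: g(15,-1)=1430 g(15,1)=3432 g(15,3)=3640 g(15,5)=2548 g(15,7)=1260 g(15,9)=440 g(15,11)=104 g(15,13)=15 g(15,15)=1
t=16: g(16,0)=4862 g(16,2)=7072 g(16,4)=6188 g(16,6)=3808 g(16,8)=1700 g(16,10)=544 g(16,12)=119 g(16,14)=16 g(16,16)=1
t=17: g(17,-1)=4862 g(17,1)=11934 g(17,3)=13260 g(17,5)=9996 g(17,7)=5508 g(17,9)=2244 g(17,11)=663 g(17,13)=135 g(17,15)=17 g(17,17)=1
t=18: g(18,0)=16796 g(18,2)=25194 g(18,4)=23256 g(18,6)=15504 g(18,8)=7752 g(18,10)=2907 g(18,12)=798 g(18,14)=152 g(18,16)=18 g(18,18)=1
t=19: g(19,-1)=16796 g(19,1)=41990 g(19,3)=48450 g(19,5)=38760 g(19,7)=23256 g(19,9)=10659 g(19,11)=3705 g(19,13)=950 g(19,15)=170 g(19,17)=19 g(19,19)=1
Paths never hitting -2: Σ_s g(19,s) = 184756
Paths hitting -2: 2^19 - 184756 = 339532
P = 339532/524288 = 84883/131072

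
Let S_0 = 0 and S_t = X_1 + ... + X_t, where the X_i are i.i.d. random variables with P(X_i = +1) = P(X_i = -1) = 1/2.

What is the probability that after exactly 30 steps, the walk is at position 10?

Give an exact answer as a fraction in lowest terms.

To reach position 10 after 30 steps: need 20 steps of +1 and 10 of -1.
Favorable paths: C(30,20) = 30045015
Total paths: 2^30 = 1073741824
P = 30045015/1073741824 = 30045015/1073741824

Answer: 30045015/1073741824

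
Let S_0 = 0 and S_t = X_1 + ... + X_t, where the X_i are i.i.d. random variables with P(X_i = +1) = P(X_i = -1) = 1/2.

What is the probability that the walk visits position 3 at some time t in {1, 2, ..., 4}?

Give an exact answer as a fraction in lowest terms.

Answer: 1/8

Derivation:
Count via complement. Let g(t,s) = #length-t paths at position s with S_1..S_t all ≠ 3.
g(t,s) = g(t-1,s-1) + g(t-1,s+1) for s ≠ 3; g(t,3) = 0.
t=0: g(0,0)=1
t=1: g(1,-1)=1 g(1,1)=1
t=2: g(2,-2)=1 g(2,0)=2 g(2,2)=1
t=3: g(3,-3)=1 g(3,-1)=3 g(3,1)=3
t=4: g(4,-4)=1 g(4,-2)=4 g(4,0)=6 g(4,2)=3
Paths never hitting 3: Σ_s g(4,s) = 14
Paths hitting 3: 2^4 - 14 = 2
P = 2/16 = 1/8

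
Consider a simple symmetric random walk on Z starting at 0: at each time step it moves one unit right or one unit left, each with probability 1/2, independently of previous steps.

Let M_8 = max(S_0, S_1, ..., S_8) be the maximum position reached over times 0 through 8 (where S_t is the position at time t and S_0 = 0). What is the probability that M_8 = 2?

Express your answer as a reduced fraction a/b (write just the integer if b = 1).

Answer: 7/32

Derivation:
Let M_8 = max(S_0,...,S_8). Use the reflection principle: for j ≥ 1, #{paths with M_8 ≥ j} = #{S_8 ≥ j} + #{S_8 ≥ j+1}.
By reflection, #{M_8 ≥ 2} = #{S_8 ≥ 2} + #{S_8 ≥ 3} = 93 + 37 = 130.
#{M_8 ≥ 3} = #{S_8 ≥ 3} + #{S_8 ≥ 4} = 37 + 37 = 74.
#{M_8 = 2} = 130 - 74 = 56.
P(M_8 = 2) = 56/256 = 7/32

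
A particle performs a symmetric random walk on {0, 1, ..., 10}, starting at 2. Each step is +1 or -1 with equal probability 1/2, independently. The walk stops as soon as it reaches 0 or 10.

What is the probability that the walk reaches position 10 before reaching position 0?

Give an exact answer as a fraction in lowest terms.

Answer: 1/5

Derivation:
Symmetric walk (p = 1/2): the harmonic-function argument gives P(hit 10 before 0 | start at 2) = a/N.
P = 2/10 = 1/5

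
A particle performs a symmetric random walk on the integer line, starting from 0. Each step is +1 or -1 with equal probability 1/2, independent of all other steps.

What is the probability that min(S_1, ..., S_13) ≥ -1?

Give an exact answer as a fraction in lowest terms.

Let f(t,s) = #length-t paths at position s with S_1..S_t all ≥ -1.
f(t,s) = f(t-1,s-1) + f(t-1,s+1) for s ≥ -1; f(t,s) = 0 for s < -1.
t=0: f(0,0)=1
t=1: f(1,-1)=1 f(1,1)=1
t=2: f(2,0)=2 f(2,2)=1
t=3: f(3,-1)=2 f(3,1)=3 f(3,3)=1
t=4: f(4,0)=5 f(4,2)=4 f(4,4)=1
t=5: f(5,-1)=5 f(5,1)=9 f(5,3)=5 f(5,5)=1
t=6: f(6,0)=14 f(6,2)=14 f(6,4)=6 f(6,6)=1
t=7: f(7,-1)=14 f(7,1)=28 f(7,3)=20 f(7,5)=7 f(7,7)=1
t=8: f(8,0)=42 f(8,2)=48 f(8,4)=27 f(8,6)=8 f(8,8)=1
t=9: f(9,-1)=42 f(9,1)=90 f(9,3)=75 f(9,5)=35 f(9,7)=9 f(9,9)=1
t=10: f(10,0)=132 f(10,2)=165 f(10,4)=110 f(10,6)=44 f(10,8)=10 f(10,10)=1
t=11: f(11,-1)=132 f(11,1)=297 f(11,3)=275 f(11,5)=154 f(11,7)=54 f(11,9)=11 f(11,11)=1
t=12: f(12,0)=429 f(12,2)=572 f(12,4)=429 f(12,6)=208 f(12,8)=65 f(12,10)=12 f(12,12)=1
t=13: f(13,-1)=429 f(13,1)=1001 f(13,3)=1001 f(13,5)=637 f(13,7)=273 f(13,9)=77 f(13,11)=13 f(13,13)=1
Σ_s f(13,s) = 3432
P = 3432/8192 = 429/1024

Answer: 429/1024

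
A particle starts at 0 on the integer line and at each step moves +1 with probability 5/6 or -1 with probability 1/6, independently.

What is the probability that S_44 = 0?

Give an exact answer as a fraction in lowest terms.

To be at 0 after 44 steps: need exactly 22 steps of +1 and 22 of -1.
Number of such sequences: C(44,22) = 2104098963720
Each has probability (5/6)^22 · (1/6)^22 = 2384185791015625/17324272922341479351919144385642496
P = 2104098963720 · 2384185791015625/17324272922341479351919144385642496 = 209023452174663543701171875/721844705097561639663297682735104

Answer: 209023452174663543701171875/721844705097561639663297682735104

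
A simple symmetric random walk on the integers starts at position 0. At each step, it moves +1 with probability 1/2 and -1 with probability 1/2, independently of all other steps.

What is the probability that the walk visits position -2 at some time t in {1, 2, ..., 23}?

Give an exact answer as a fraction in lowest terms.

Count via complement. Let g(t,s) = #length-t paths at position s with S_1..S_t all ≠ -2.
g(t,s) = g(t-1,s-1) + g(t-1,s+1) for s ≠ -2; g(t,-2) = 0.
t=0: g(0,0)=1
t=1: g(1,-1)=1 g(1,1)=1
t=2: g(2,0)=2 g(2,2)=1
t=3: g(3,-1)=2 g(3,1)=3 g(3,3)=1
t=4: g(4,0)=5 g(4,2)=4 g(4,4)=1
t=5: g(5,-1)=5 g(5,1)=9 g(5,3)=5 g(5,5)=1
t=6: g(6,0)=14 g(6,2)=14 g(6,4)=6 g(6,6)=1
t=7: g(7,-1)=14 g(7,1)=28 g(7,3)=20 g(7,5)=7 g(7,7)=1
t=8: g(8,0)=42 g(8,2)=48 g(8,4)=27 g(8,6)=8 g(8,8)=1
t=9: g(9,-1)=42 g(9,1)=90 g(9,3)=75 g(9,5)=35 g(9,7)=9 g(9,9)=1
t=10: g(10,0)=132 g(10,2)=165 g(10,4)=110 g(10,6)=44 g(10,8)=10 g(10,10)=1
t=11: g(11,-1)=132 g(11,1)=297 g(11,3)=275 g(11,5)=154 g(11,7)=54 g(11,9)=11 g(11,11)=1
t=12: g(12,0)=429 g(12,2)=572 g(12,4)=429 g(12,6)=208 g(12,8)=65 g(12,10)=12 g(12,12)=1
t=13: g(13,-1)=429 g(13,1)=1001 g(13,3)=1001 g(13,5)=637 g(13,7)=273 g(13,9)=77 g(13,11)=13 g(13,13)=1
t=14: g(14,0)=1430 g(14,2)=2002 g(14,4)=1638 g(14,6)=910 g(14,8)=350 g(14,10)=90 g(14,12)=14 g(14,14)=1
t=15: g(15,-1)=1430 g(15,1)=3432 g(15,3)=3640 g(15,5)=2548 g(15,7)=1260 g(15,9)=440 g(15,11)=104 g(15,13)=15 g(15,15)=1
t=16: g(16,0)=4862 g(16,2)=7072 g(16,4)=6188 g(16,6)=3808 g(16,8)=1700 g(16,10)=544 g(16,12)=119 g(16,14)=16 g(16,16)=1
t=17: g(17,-1)=4862 g(17,1)=11934 g(17,3)=13260 g(17,5)=9996 g(17,7)=5508 g(17,9)=2244 g(17,11)=663 g(17,13)=135 g(17,15)=17 g(17,17)=1
t=18: g(18,0)=16796 g(18,2)=25194 g(18,4)=23256 g(18,6)=15504 g(18,8)=7752 g(18,10)=2907 g(18,12)=798 g(18,14)=152 g(18,16)=18 g(18,18)=1
t=19: g(19,-1)=16796 g(19,1)=41990 g(19,3)=48450 g(19,5)=38760 g(19,7)=23256 g(19,9)=10659 g(19,11)=3705 g(19,13)=950 g(19,15)=170 g(19,17)=19 g(19,19)=1
t=20: g(20,0)=58786 g(20,2)=90440 g(20,4)=87210 g(20,6)=62016 g(20,8)=33915 g(20,10)=14364 g(20,12)=4655 g(20,14)=1120 g(20,16)=189 g(20,18)=20 g(20,20)=1
t=21: g(21,-1)=58786 g(21,1)=149226 g(21,3)=177650 g(21,5)=149226 g(21,7)=95931 g(21,9)=48279 g(21,11)=19019 g(21,13)=5775 g(21,15)=1309 g(21,17)=209 g(21,19)=21 g(21,21)=1
t=22: g(22,0)=208012 g(22,2)=326876 g(22,4)=326876 g(22,6)=245157 g(22,8)=144210 g(22,10)=67298 g(22,12)=24794 g(22,14)=7084 g(22,16)=1518 g(22,18)=230 g(22,20)=22 g(22,22)=1
t=23: g(23,-1)=208012 g(23,1)=534888 g(23,3)=653752 g(23,5)=572033 g(23,7)=389367 g(23,9)=211508 g(23,11)=92092 g(23,13)=31878 g(23,15)=8602 g(23,17)=1748 g(23,19)=252 g(23,21)=23 g(23,23)=1
Paths never hitting -2: Σ_s g(23,s) = 2704156
Paths hitting -2: 2^23 - 2704156 = 5684452
P = 5684452/8388608 = 1421113/2097152

Answer: 1421113/2097152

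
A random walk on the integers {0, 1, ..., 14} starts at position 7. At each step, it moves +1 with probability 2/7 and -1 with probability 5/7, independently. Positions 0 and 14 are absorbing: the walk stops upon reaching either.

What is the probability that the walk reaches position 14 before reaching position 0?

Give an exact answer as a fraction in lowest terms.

Answer: 128/78253

Derivation:
Biased walk: p = 2/7, q = 5/7, r = q/p = 5/2
Gambler's ruin: P(hit 14 before 0 | start at 7) = (1 - r^a)/(1 - r^N)
r^7 = 78125/128; r^14 = 6103515625/16384
P = (1 - 78125/128) / (1 - 6103515625/16384) = -77997/128 / -6103499241/16384 = 128/78253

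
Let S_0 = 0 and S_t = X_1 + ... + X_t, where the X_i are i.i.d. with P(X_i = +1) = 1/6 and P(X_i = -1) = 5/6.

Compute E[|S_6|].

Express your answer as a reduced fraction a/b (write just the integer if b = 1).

S_6 takes values m ≡ 0 (mod 2) with |m| ≤ 6; P(S_6=m) = C(6,(6+m)/2) · (1/6)^((6+m)/2) · (5/6)^((6-m)/2).
Distribution: P(S=-6)=15625/46656, P(S=-4)=3125/7776, P(S=-2)=3125/15552, P(S=0)=625/11664, P(S=2)=125/15552, P(S=4)=5/7776, P(S=6)=1/46656
E[|S_6|] = Σ_m |m|·P(S_6=m) = 7849/1944

Answer: 7849/1944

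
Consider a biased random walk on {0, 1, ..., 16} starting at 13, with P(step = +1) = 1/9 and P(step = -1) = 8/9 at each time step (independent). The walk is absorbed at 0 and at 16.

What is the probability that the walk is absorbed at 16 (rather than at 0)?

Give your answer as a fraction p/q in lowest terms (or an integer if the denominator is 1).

Answer: 78536544841/40210710958665

Derivation:
Biased walk: p = 1/9, q = 8/9, r = q/p = 8
Gambler's ruin: P(hit 16 before 0 | start at 13) = (1 - r^a)/(1 - r^N)
r^13 = 549755813888; r^16 = 281474976710656
P = (1 - 549755813888) / (1 - 281474976710656) = -549755813887 / -281474976710655 = 78536544841/40210710958665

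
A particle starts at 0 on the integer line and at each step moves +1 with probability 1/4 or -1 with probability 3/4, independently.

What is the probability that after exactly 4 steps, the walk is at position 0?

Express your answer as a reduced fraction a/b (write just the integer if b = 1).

To reach position 0 after 4 steps: need 2 steps of +1 and 2 steps of -1.
Number of such sequences: C(4,2) = 6
Each has probability (1/4)^2 · (3/4)^2 = 9/256
P = 6 · 9/256 = 27/128

Answer: 27/128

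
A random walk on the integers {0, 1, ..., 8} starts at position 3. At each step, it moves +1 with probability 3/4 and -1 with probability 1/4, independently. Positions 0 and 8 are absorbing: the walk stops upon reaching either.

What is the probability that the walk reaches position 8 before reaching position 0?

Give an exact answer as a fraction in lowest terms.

Answer: 3159/3280

Derivation:
Biased walk: p = 3/4, q = 1/4, r = q/p = 1/3
Gambler's ruin: P(hit 8 before 0 | start at 3) = (1 - r^a)/(1 - r^N)
r^3 = 1/27; r^8 = 1/6561
P = (1 - 1/27) / (1 - 1/6561) = 26/27 / 6560/6561 = 3159/3280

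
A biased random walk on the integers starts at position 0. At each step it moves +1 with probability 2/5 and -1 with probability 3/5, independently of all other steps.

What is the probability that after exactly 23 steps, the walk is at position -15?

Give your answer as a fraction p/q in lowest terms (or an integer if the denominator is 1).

Answer: 32933840928912/2384185791015625

Derivation:
To reach position -15 after 23 steps: need 4 steps of +1 and 19 steps of -1.
Number of such sequences: C(23,4) = 8855
Each has probability (2/5)^4 · (3/5)^19 = 18596183472/11920928955078125
P = 8855 · 18596183472/11920928955078125 = 32933840928912/2384185791015625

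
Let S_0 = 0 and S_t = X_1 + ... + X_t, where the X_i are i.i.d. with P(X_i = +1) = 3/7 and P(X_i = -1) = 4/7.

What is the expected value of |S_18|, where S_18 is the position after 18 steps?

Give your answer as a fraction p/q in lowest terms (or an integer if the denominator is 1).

S_18 takes values m ≡ 0 (mod 2) with |m| ≤ 18; P(S_18=m) = C(18,(18+m)/2) · (3/7)^((18+m)/2) · (4/7)^((18-m)/2).
Distribution: P(S=-18)=68719476736/1628413597910449, P(S=-16)=927712935936/1628413597910449, P(S=-14)=5914169966592/1628413597910449, P(S=-12)=23656679866368/1628413597910449, P(S=-10)=66534412124160/1628413597910449, P(S=-8)=19960323637248/232630513987207, P(S=-6)=32435525910528/232630513987207, P(S=-4)=291919733194752/1628413597910449, P(S=-2)=301042224857088/1628413597910449, P(S=0)=250868520714240/1628413597910449, P(S=2)=169336251482112/1628413597910449, P(S=4)=92365228081152/1628413597910449, P(S=6)=5772826755072/232630513987207, P(S=8)=1998286184448/232630513987207, P(S=10)=3746786595840/1628413597910449, P(S=12)=749357319168/1628413597910449, P(S=14)=105378373008/1628413597910449, P(S=16)=9298091736/1628413597910449, P(S=18)=387420489/1628413597910449
E[|S_18|] = Σ_m |m|·P(S_18=m) = 6408523970525826/1628413597910449

Answer: 6408523970525826/1628413597910449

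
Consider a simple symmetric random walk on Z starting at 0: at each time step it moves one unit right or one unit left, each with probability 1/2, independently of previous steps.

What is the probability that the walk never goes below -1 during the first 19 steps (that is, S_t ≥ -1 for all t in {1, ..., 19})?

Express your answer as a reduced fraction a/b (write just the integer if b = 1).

Let f(t,s) = #length-t paths at position s with S_1..S_t all ≥ -1.
f(t,s) = f(t-1,s-1) + f(t-1,s+1) for s ≥ -1; f(t,s) = 0 for s < -1.
t=0: f(0,0)=1
t=1: f(1,-1)=1 f(1,1)=1
t=2: f(2,0)=2 f(2,2)=1
t=3: f(3,-1)=2 f(3,1)=3 f(3,3)=1
t=4: f(4,0)=5 f(4,2)=4 f(4,4)=1
t=5: f(5,-1)=5 f(5,1)=9 f(5,3)=5 f(5,5)=1
t=6: f(6,0)=14 f(6,2)=14 f(6,4)=6 f(6,6)=1
t=7: f(7,-1)=14 f(7,1)=28 f(7,3)=20 f(7,5)=7 f(7,7)=1
t=8: f(8,0)=42 f(8,2)=48 f(8,4)=27 f(8,6)=8 f(8,8)=1
t=9: f(9,-1)=42 f(9,1)=90 f(9,3)=75 f(9,5)=35 f(9,7)=9 f(9,9)=1
t=10: f(10,0)=132 f(10,2)=165 f(10,4)=110 f(10,6)=44 f(10,8)=10 f(10,10)=1
t=11: f(11,-1)=132 f(11,1)=297 f(11,3)=275 f(11,5)=154 f(11,7)=54 f(11,9)=11 f(11,11)=1
t=12: f(12,0)=429 f(12,2)=572 f(12,4)=429 f(12,6)=208 f(12,8)=65 f(12,10)=12 f(12,12)=1
t=13: f(13,-1)=429 f(13,1)=1001 f(13,3)=1001 f(13,5)=637 f(13,7)=273 f(13,9)=77 f(13,11)=13 f(13,13)=1
t=14: f(14,0)=1430 f(14,2)=2002 f(14,4)=1638 f(14,6)=910 f(14,8)=350 f(14,10)=90 f(14,12)=14 f(14,14)=1
t=15: f(15,-1)=1430 f(15,1)=3432 f(15,3)=3640 f(15,5)=2548 f(15,7)=1260 f(15,9)=440 f(15,11)=104 f(15,13)=15 f(15,15)=1
t=16: f(16,0)=4862 f(16,2)=7072 f(16,4)=6188 f(16,6)=3808 f(16,8)=1700 f(16,10)=544 f(16,12)=119 f(16,14)=16 f(16,16)=1
t=17: f(17,-1)=4862 f(17,1)=11934 f(17,3)=13260 f(17,5)=9996 f(17,7)=5508 f(17,9)=2244 f(17,11)=663 f(17,13)=135 f(17,15)=17 f(17,17)=1
t=18: f(18,0)=16796 f(18,2)=25194 f(18,4)=23256 f(18,6)=15504 f(18,8)=7752 f(18,10)=2907 f(18,12)=798 f(18,14)=152 f(18,16)=18 f(18,18)=1
t=19: f(19,-1)=16796 f(19,1)=41990 f(19,3)=48450 f(19,5)=38760 f(19,7)=23256 f(19,9)=10659 f(19,11)=3705 f(19,13)=950 f(19,15)=170 f(19,17)=19 f(19,19)=1
Σ_s f(19,s) = 184756
P = 184756/524288 = 46189/131072

Answer: 46189/131072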